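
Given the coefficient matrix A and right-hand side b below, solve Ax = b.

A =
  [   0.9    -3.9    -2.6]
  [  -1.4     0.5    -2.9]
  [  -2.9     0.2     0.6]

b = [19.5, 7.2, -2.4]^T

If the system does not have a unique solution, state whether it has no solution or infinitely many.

Row-reduce the augmented matrix:
R1 ← R1 / (9/10).
R2 ← R2 + 7/5·R1.
R3 ← R3 + 29/10·R1.
R2 ← R2 / (-167/30).
R1 ← R1 + 13/3·R2.
R3 ← R3 + 371/30·R2.
R3 ← R3 / (2555/334).
R1 ← R1 − 1261/501·R3.
R2 ← R2 − 625/501·R3.
Reading off the reduced rows gives x_1 = 0, x_2 = -3, x_3 = -3.

x_1 = 0, x_2 = -3, x_3 = -3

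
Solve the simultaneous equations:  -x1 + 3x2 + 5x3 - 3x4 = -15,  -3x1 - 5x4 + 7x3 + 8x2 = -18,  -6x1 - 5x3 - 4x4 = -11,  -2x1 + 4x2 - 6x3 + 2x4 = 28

no solution

Row-reduce:
R1 ← R1 / (-1).
R2 ← R2 + 3·R1.
R3 ← R3 + 6·R1.
R4 ← R4 + 2·R1.
R2 ← R2 / (-1).
R1 ← R1 + 3·R2.
R3 ← R3 + 18·R2.
R4 ← R4 + 2·R2.
R3 ← R3 / (109).
R1 ← R1 − 19·R3.
R2 ← R2 − 8·R3.
Row 4 reduces to 0 = 4, a contradiction. The system is inconsistent.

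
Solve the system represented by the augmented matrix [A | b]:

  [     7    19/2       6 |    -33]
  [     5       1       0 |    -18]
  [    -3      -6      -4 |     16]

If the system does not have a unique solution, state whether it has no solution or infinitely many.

infinitely many solutions

Row-reduce:
R1 ← R1 / (7).
R2 ← R2 − 5·R1.
R3 ← R3 + 3·R1.
R2 ← R2 / (-81/14).
R1 ← R1 − 19/14·R2.
R3 ← R3 + 27/14·R2.
Rank is 2 with 3 unknowns, leaving x_3 free.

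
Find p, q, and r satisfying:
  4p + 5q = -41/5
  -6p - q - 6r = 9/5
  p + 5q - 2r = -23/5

Row-reduce the augmented matrix:
R1 ← R1 / (4).
R2 ← R2 + 6·R1.
R3 ← R3 − 1·R1.
R2 ← R2 / (13/2).
R1 ← R1 − 5/4·R2.
R3 ← R3 − 15/4·R2.
R3 ← R3 / (19/13).
R1 ← R1 − 15/13·R3.
R2 ← R2 + 12/13·R3.
Reading off the reduced rows gives p = -14/5, q = 3/5, r = 12/5.

p = -14/5, q = 3/5, r = 12/5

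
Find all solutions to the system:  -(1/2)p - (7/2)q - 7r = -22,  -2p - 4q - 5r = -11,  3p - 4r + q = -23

Row-reduce:
R1 ← R1 / (-1/2).
R2 ← R2 + 2·R1.
R3 ← R3 − 3·R1.
R2 ← R2 / (10).
R1 ← R1 − 7·R2.
R3 ← R3 + 20·R2.
Row 3 reduces to 0 = -1, a contradiction. The system is inconsistent.

no solution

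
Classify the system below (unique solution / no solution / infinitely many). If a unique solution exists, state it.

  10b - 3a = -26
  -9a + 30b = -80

no solution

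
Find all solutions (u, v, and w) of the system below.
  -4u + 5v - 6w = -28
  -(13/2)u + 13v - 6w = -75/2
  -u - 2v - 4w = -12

no solution

Row-reduce:
R1 ← R1 / (-4).
R2 ← R2 + 13/2·R1.
R3 ← R3 + 1·R1.
R2 ← R2 / (39/8).
R1 ← R1 + 5/4·R2.
R3 ← R3 + 13/4·R2.
Row 3 reduces to 0 = 1/3, a contradiction. The system is inconsistent.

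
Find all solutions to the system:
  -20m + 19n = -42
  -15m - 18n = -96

Row-reduce the augmented matrix:
R1 ← R1 / (-20).
R2 ← R2 + 15·R1.
R2 ← R2 / (-129/4).
R1 ← R1 + 19/20·R2.
Reading off the reduced rows gives m = 4, n = 2.

m = 4, n = 2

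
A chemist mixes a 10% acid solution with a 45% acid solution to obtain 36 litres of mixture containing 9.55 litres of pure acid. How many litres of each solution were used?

litres of solution A: 19, litres of solution B: 17

Let a = litres of solution A, b = litres of solution B.
  a + b = 36
  (9/20)b + (1/10)a = 191/20
From equation 1: a = 36 − b.
Substitute into equation 2 and solve: b = 17.
Then a = 19.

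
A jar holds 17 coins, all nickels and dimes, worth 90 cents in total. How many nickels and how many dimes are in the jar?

nickels: 16, dimes: 1

Let n = nickels, d = dimes.
  d + n = 17
  5n + 10d = 90
Row-reduce the augmented matrix:
R2 ← R2 − 5·R1.
R2 ← R2 / (5).
R1 ← R1 − 1·R2.
Reading off the reduced rows gives n = 16, d = 1.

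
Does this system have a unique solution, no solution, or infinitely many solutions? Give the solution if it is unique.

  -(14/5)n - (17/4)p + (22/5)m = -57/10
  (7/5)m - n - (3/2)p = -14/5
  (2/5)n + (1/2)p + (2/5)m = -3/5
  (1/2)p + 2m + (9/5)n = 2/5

Row-reduce:
R1 ← R1 / (22/5).
R2 ← R2 − 7/5·R1.
R3 ← R3 − 2/5·R1.
R4 ← R4 − 2·R1.
R2 ← R2 / (-6/55).
R1 ← R1 + 7/11·R2.
R3 ← R3 − 36/55·R2.
R4 ← R4 − 169/55·R2.
Swap R3 and R4.
R3 ← R3 / (-83/48).
R1 ← R1 + 5/48·R3.
R2 ← R2 − 65/48·R3.
Row 4 reduces to 0 = -6, a contradiction. The system is inconsistent.

no solution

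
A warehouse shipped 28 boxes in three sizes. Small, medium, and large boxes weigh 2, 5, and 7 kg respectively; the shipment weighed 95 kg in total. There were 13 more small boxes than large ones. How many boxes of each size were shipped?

Let s = small boxes, m = medium boxes, l = large boxes.
  s + m + l = 28
  2s + 5m + 7l = 95
  s - l = 13
Row-reduce the augmented matrix:
R2 ← R2 − 2·R1.
R3 ← R3 − 1·R1.
R2 ← R2 / (3).
R1 ← R1 − 1·R2.
R3 ← R3 + 1·R2.
R3 ← R3 / (-1/3).
R1 ← R1 + 2/3·R3.
R2 ← R2 − 5/3·R3.
Reading off the reduced rows gives s = 19, m = 3, l = 6.

small boxes: 19, medium boxes: 3, large boxes: 6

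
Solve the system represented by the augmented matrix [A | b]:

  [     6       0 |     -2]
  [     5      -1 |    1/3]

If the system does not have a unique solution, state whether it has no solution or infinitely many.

x_1 = -1/3, x_2 = -2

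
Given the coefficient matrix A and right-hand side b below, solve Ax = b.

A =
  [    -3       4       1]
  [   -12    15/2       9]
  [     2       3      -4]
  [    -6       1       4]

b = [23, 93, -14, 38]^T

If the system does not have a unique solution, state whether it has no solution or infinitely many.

Row-reduce:
R1 ← R1 / (-3).
R2 ← R2 + 12·R1.
R3 ← R3 − 2·R1.
R4 ← R4 + 6·R1.
R2 ← R2 / (-17/2).
R1 ← R1 + 4/3·R2.
R3 ← R3 − 17/3·R2.
R4 ← R4 + 7·R2.
Swap R3 and R4.
R3 ← R3 / (-36/17).
R1 ← R1 + 19/17·R3.
R2 ← R2 + 10/17·R3.
Row 4 reduces to 0 = 2, a contradiction. The system is inconsistent.

no solution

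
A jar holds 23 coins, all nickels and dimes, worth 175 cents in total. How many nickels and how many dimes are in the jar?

nickels: 11, dimes: 12

Let n = nickels, d = dimes.
  n + d = 23
  5n + 10d = 175
Row-reduce the augmented matrix:
R2 ← R2 − 5·R1.
R2 ← R2 / (5).
R1 ← R1 − 1·R2.
Reading off the reduced rows gives n = 11, d = 12.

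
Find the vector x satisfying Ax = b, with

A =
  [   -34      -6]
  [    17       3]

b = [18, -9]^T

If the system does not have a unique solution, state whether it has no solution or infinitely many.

infinitely many solutions

Row-reduce:
R1 ← R1 / (-34).
R2 ← R2 − 17·R1.
Rank is 1 with 2 unknowns, leaving x_2 free.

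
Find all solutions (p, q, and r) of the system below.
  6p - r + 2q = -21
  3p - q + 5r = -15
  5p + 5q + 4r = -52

Row-reduce the augmented matrix:
R1 ← R1 / (6).
R2 ← R2 − 3·R1.
R3 ← R3 − 5·R1.
R2 ← R2 / (-2).
R1 ← R1 − 1/3·R2.
R3 ← R3 − 10/3·R2.
R3 ← R3 / (14).
R1 ← R1 − 3/4·R3.
R2 ← R2 + 11/4·R3.
Reading off the reduced rows gives p = -2, q = -6, r = -3.

p = -2, q = -6, r = -3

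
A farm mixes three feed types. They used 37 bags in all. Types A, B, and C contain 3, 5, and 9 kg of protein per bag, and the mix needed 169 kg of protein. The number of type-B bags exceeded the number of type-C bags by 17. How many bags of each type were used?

Let a = type-A bags, b = type-B bags, c = type-C bags.
  a + b + c = 37
  3a + 5b + 9c = 169
  b - c = 17
Row-reduce the augmented matrix:
R2 ← R2 − 3·R1.
R2 ← R2 / (2).
R1 ← R1 − 1·R2.
R3 ← R3 − 1·R2.
R3 ← R3 / (-4).
R1 ← R1 + 2·R3.
R2 ← R2 − 3·R3.
Reading off the reduced rows gives a = 14, b = 20, c = 3.

type-A bags: 14, type-B bags: 20, type-C bags: 3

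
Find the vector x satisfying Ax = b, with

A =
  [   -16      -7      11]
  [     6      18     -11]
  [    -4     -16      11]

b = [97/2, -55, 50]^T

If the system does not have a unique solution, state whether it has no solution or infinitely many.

Row-reduce the augmented matrix:
R1 ← R1 / (-16).
R2 ← R2 − 6·R1.
R3 ← R3 + 4·R1.
R2 ← R2 / (123/8).
R1 ← R1 − 7/16·R2.
R3 ← R3 + 57/4·R2.
R3 ← R3 / (77/41).
R1 ← R1 + 121/246·R3.
R2 ← R2 + 55/123·R3.
Reading off the reduced rows gives x_1 = -1, x_2 = -3/2, x_3 = 2.

x_1 = -1, x_2 = -3/2, x_3 = 2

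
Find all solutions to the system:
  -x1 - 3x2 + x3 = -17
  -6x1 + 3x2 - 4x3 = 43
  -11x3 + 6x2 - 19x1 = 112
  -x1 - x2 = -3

x1 = -2, x2 = 5, x3 = -4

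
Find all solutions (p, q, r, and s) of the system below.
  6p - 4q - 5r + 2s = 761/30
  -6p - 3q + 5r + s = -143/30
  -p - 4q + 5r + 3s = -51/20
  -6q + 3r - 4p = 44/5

p = -1/4, q = -14/5, r = -3, s = 1/3

Row-reduce the augmented matrix:
R1 ← R1 / (6).
R2 ← R2 + 6·R1.
R3 ← R3 + 1·R1.
R4 ← R4 + 4·R1.
R2 ← R2 / (-7).
R1 ← R1 + 2/3·R2.
R3 ← R3 + 14/3·R2.
R4 ← R4 + 26/3·R2.
R3 ← R3 / (25/6).
R1 ← R1 + 5/6·R3.
R4 ← R4 + 1/3·R3.
R4 ← R4 / (-398/175).
R1 ← R1 − 11/35·R4.
R2 ← R2 + 3/7·R4.
R3 ← R3 − 8/25·R4.
Reading off the reduced rows gives p = -1/4, q = -14/5, r = -3, s = 1/3.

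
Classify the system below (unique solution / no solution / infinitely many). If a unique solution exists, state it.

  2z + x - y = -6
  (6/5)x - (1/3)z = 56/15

Row-reduce:
R2 ← R2 − 6/5·R1.
R2 ← R2 / (6/5).
R1 ← R1 + 1·R2.
Rank is 2 with 3 unknowns, leaving z free.

infinitely many solutions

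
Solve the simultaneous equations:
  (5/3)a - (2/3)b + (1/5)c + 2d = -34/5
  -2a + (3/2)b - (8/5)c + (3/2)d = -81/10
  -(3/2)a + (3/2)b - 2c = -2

Row-reduce:
R1 ← R1 / (5/3).
R2 ← R2 + 2·R1.
R3 ← R3 + 3/2·R1.
R2 ← R2 / (7/10).
R1 ← R1 + 2/5·R2.
R3 ← R3 − 9/10·R2.
R3 ← R3 / (-1/14).
R1 ← R1 + 23/35·R3.
R2 ← R2 + 68/35·R3.
Rank is 3 with 4 unknowns, leaving d free.

infinitely many solutions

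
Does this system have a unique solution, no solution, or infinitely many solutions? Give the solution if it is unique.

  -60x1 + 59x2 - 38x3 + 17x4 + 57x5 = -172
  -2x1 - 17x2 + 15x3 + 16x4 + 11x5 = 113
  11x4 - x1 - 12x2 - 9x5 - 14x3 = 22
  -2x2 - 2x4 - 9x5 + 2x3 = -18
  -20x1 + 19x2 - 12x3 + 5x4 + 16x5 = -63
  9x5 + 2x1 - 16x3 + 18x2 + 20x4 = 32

Row-reduce:
R1 ← R1 / (-60).
R2 ← R2 + 2·R1.
R3 ← R3 + 1·R1.
R5 ← R5 + 20·R1.
R6 ← R6 − 2·R1.
R2 ← R2 / (-569/30).
R1 ← R1 + 59/60·R2.
R3 ← R3 + 779/60·R2.
R4 ← R4 + 2·R2.
R5 ← R5 + 2/3·R2.
R6 ← R6 − 599/30·R2.
R3 ← R3 / (-27883/1138).
R1 ← R1 + 239/1138·R3.
R2 ← R2 + 488/569·R3.
R4 ← R4 − 162/569·R3.
R5 ← R5 − 54/569·R3.
R6 ← R6 + 81/569·R3.
R4 ← R4 / (-101094/27883).
R1 ← R1 + 30247/27883·R4.
R2 ← R2 + 22837/27883·R4.
R3 ← R3 + 173/27883·R4.
R5 ← R5 + 33698/27883·R4.
R6 ← R6 − 1026452/27883·R4.
Swap R5 and R6.
R5 ← R5 / (-198479/2407).
R1 ← R1 − 291/166·R5.
R2 ← R2 − 80163/33698·R5.
R3 ← R3 − 22837/33698·R5.
R4 ← R4 − 94315/33698·R5.
Row 6 reduces to 0 = 1/3, a contradiction. The system is inconsistent.

no solution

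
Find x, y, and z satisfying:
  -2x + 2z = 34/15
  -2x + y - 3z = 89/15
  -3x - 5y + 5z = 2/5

Row-reduce the augmented matrix:
R1 ← R1 / (-2).
R2 ← R2 + 2·R1.
R3 ← R3 + 3·R1.
R3 ← R3 + 5·R2.
R3 ← R3 / (-23).
R1 ← R1 + 1·R3.
R2 ← R2 + 5·R3.
Reading off the reduced rows gives x = -9/5, y = 1/3, z = -2/3.

x = -9/5, y = 1/3, z = -2/3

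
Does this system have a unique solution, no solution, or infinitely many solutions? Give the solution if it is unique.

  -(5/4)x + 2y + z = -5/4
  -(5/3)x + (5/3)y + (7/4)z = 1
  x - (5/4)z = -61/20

x = -9/5, y = -9/4, z = 1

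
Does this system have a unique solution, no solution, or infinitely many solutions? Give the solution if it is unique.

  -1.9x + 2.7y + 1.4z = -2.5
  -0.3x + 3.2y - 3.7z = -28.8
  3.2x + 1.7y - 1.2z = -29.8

x = -5, y = -6, z = 3

Row-reduce the augmented matrix:
R1 ← R1 / (-19/10).
R2 ← R2 + 3/10·R1.
R3 ← R3 − 16/5·R1.
R2 ← R2 / (527/190).
R1 ← R1 + 27/19·R2.
R3 ← R3 − 1187/190·R2.
R3 ← R3 / (10529/1054).
R1 ← R1 + 1447/527·R3.
R2 ← R2 + 745/527·R3.
Reading off the reduced rows gives x = -5, y = -6, z = 3.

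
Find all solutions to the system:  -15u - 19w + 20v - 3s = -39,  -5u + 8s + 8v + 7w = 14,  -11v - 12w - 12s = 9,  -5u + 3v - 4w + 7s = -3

u = -5, v = -3, w = 3, s = -1

Row-reduce the augmented matrix:
R1 ← R1 / (-15).
R2 ← R2 + 5·R1.
R4 ← R4 + 5·R1.
R2 ← R2 / (4/3).
R1 ← R1 + 4/3·R2.
R3 ← R3 + 11·R2.
R4 ← R4 + 11/3·R2.
R3 ← R3 / (98).
R1 ← R1 − 73/5·R3.
R2 ← R2 − 10·R3.
R4 ← R4 − 39·R3.
R4 ← R4 / (3127/392).
R1 ← R1 + 29/392·R4.
R2 ← R2 − 39/98·R4.
R3 ← R3 − 249/392·R4.
Reading off the reduced rows gives u = -5, v = -3, w = 3, s = -1.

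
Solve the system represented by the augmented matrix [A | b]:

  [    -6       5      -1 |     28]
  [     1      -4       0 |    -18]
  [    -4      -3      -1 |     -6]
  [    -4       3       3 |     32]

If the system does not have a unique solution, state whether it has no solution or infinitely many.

Row-reduce:
R1 ← R1 / (-6).
R2 ← R2 − 1·R1.
R3 ← R3 + 4·R1.
R4 ← R4 + 4·R1.
R2 ← R2 / (-19/6).
R1 ← R1 + 5/6·R2.
R3 ← R3 + 19/3·R2.
R4 ← R4 + 1/3·R2.
Swap R3 and R4.
R3 ← R3 / (70/19).
R1 ← R1 − 4/19·R3.
R2 ← R2 − 1/19·R3.
Row 4 reduces to 0 = 2, a contradiction. The system is inconsistent.

no solution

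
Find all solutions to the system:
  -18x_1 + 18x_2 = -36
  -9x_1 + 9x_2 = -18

Row-reduce:
R1 ← R1 / (-18).
R2 ← R2 + 9·R1.
Rank is 1 with 2 unknowns, leaving x_2 free.

infinitely many solutions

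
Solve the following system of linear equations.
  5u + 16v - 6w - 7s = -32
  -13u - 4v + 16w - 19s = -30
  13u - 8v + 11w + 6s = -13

infinitely many solutions

Row-reduce:
R1 ← R1 / (5).
R2 ← R2 + 13·R1.
R3 ← R3 − 13·R1.
R2 ← R2 / (188/5).
R1 ← R1 − 16/5·R2.
R3 ← R3 + 248/5·R2.
R3 ← R3 / (1275/47).
R1 ← R1 + 58/47·R3.
R2 ← R2 − 1/94·R3.
Rank is 3 with 4 unknowns, leaving s free.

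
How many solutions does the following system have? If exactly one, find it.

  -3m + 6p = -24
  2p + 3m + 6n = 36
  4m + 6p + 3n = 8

Row-reduce the augmented matrix:
R1 ← R1 / (-3).
R2 ← R2 − 3·R1.
R3 ← R3 − 4·R1.
R2 ← R2 / (6).
R3 ← R3 − 3·R2.
R3 ← R3 / (10).
R1 ← R1 + 2·R3.
R2 ← R2 − 4/3·R3.
Reading off the reduced rows gives m = 2, n = 6, p = -3.

m = 2, n = 6, p = -3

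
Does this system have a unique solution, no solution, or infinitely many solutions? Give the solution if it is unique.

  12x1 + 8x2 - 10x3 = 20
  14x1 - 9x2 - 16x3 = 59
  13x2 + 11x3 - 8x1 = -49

infinitely many solutions

Row-reduce:
R1 ← R1 / (12).
R2 ← R2 − 14·R1.
R3 ← R3 + 8·R1.
R2 ← R2 / (-55/3).
R1 ← R1 − 2/3·R2.
R3 ← R3 − 55/3·R2.
Rank is 2 with 3 unknowns, leaving x3 free.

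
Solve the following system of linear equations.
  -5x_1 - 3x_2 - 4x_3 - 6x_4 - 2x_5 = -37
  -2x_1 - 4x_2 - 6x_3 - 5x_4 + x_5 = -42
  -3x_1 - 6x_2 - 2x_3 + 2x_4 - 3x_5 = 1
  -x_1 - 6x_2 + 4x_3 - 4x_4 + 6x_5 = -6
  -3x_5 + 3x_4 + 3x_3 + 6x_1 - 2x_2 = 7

Row-reduce the augmented matrix:
R1 ← R1 / (-5).
R2 ← R2 + 2·R1.
R3 ← R3 + 3·R1.
R4 ← R4 + 1·R1.
R5 ← R5 − 6·R1.
R2 ← R2 / (-14/5).
R1 ← R1 − 3/5·R2.
R3 ← R3 + 21/5·R2.
R4 ← R4 + 27/5·R2.
R5 ← R5 + 28/5·R2.
R3 ← R3 / (7).
R1 ← R1 + 1/7·R3.
R2 ← R2 − 11/7·R3.
R4 ← R4 − 93/7·R3.
R5 ← R5 − 7·R3.
R4 ← R4 / (-775/49).
R1 ← R1 − 41/49·R4.
R2 ← R2 + 59/49·R4.
R3 ← R3 − 19/14·R4.
R5 ← R5 + 17/2·R4.
R5 ← R5 / (-16529/1550).
R1 ← R1 − 1008/775·R5.
R2 ← R2 + 392/775·R5.
R3 ← R3 − 529/1550·R5.
R4 ← R4 + 562/775·R5.
Reading off the reduced rows gives x_1 = -2, x_2 = 1, x_3 = 3, x_4 = 5, x_5 = 1.

x_1 = -2, x_2 = 1, x_3 = 3, x_4 = 5, x_5 = 1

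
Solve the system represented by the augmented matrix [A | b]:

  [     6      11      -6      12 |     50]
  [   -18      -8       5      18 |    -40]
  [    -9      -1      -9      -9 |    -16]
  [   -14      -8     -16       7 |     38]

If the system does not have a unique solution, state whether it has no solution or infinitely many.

Row-reduce the augmented matrix:
R1 ← R1 / (6).
R2 ← R2 + 18·R1.
R3 ← R3 + 9·R1.
R4 ← R4 + 14·R1.
R2 ← R2 / (25).
R1 ← R1 − 11/6·R2.
R3 ← R3 − 31/2·R2.
R4 ← R4 − 53/3·R2.
R3 ← R3 / (-497/50).
R1 ← R1 + 7/150·R3.
R2 ← R2 + 13/25·R3.
R4 ← R4 + 1561/75·R3.
R4 ← R4 / (3415/71).
R1 ← R1 + 131/71·R4.
R2 ← R2 − 1710/497·R4.
R3 ← R3 − 1224/497·R4.
Reading off the reduced rows gives x_1 = 4, x_2 = -2, x_3 = -4, x_4 = 2.

x_1 = 4, x_2 = -2, x_3 = -4, x_4 = 2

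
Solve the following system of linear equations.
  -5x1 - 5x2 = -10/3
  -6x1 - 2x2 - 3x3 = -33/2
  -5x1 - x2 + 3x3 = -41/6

x1 = 8/3, x2 = -2, x3 = 3/2

Row-reduce the augmented matrix:
R1 ← R1 / (-5).
R2 ← R2 + 6·R1.
R3 ← R3 + 5·R1.
R2 ← R2 / (4).
R1 ← R1 − 1·R2.
R3 ← R3 − 4·R2.
R3 ← R3 / (6).
R1 ← R1 − 3/4·R3.
R2 ← R2 + 3/4·R3.
Reading off the reduced rows gives x1 = 8/3, x2 = -2, x3 = 3/2.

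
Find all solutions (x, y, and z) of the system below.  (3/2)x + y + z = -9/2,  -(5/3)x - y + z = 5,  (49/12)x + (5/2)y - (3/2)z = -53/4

no solution

Row-reduce:
R1 ← R1 / (3/2).
R2 ← R2 + 5/3·R1.
R3 ← R3 − 49/12·R1.
R2 ← R2 / (1/9).
R1 ← R1 − 2/3·R2.
R3 ← R3 + 2/9·R2.
Row 3 reduces to 0 = -1, a contradiction. The system is inconsistent.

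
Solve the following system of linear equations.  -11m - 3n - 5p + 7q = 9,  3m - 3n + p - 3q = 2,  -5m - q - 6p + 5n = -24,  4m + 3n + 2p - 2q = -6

no solution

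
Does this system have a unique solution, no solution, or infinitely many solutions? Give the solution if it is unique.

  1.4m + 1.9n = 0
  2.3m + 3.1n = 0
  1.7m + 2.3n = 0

Row-reduce the augmented matrix:
R1 ← R1 / (7/5).
R2 ← R2 − 23/10·R1.
R3 ← R3 − 17/10·R1.
R2 ← R2 / (-3/140).
R1 ← R1 − 19/14·R2.
R3 ← R3 + 1/140·R2.
R3 reduces to 0 = 0, so the extra equation is consistent.
Reading off the reduced rows gives m = 0, n = 0.

m = 0, n = 0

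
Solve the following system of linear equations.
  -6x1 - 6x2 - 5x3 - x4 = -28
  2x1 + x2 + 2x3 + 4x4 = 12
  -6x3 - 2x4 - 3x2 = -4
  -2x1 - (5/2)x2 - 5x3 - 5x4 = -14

Row-reduce:
R1 ← R1 / (-6).
R2 ← R2 − 2·R1.
R4 ← R4 + 2·R1.
R2 ← R2 / (-1).
R1 ← R1 − 1·R2.
R3 ← R3 + 3·R2.
R4 ← R4 + 1/2·R2.
R3 ← R3 / (-7).
R1 ← R1 − 7/6·R3.
R2 ← R2 + 1/3·R3.
R4 ← R4 + 7/2·R3.
Rank is 3 with 4 unknowns, leaving x4 free.

infinitely many solutions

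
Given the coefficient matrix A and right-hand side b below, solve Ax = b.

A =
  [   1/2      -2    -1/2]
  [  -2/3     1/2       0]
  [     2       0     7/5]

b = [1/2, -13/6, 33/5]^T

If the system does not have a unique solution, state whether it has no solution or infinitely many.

x_1 = 4, x_2 = 1, x_3 = -1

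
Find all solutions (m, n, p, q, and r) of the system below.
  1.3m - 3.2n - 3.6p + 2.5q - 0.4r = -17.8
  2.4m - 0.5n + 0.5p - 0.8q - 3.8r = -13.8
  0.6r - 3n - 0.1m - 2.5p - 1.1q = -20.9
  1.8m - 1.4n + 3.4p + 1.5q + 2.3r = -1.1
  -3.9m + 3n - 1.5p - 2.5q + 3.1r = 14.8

Row-reduce the augmented matrix:
R1 ← R1 / (13/10).
R2 ← R2 − 12/5·R1.
R3 ← R3 + 1/10·R1.
R4 ← R4 − 9/5·R1.
R5 ← R5 + 39/10·R1.
R2 ← R2 / (703/130).
R1 ← R1 + 32/13·R2.
R3 ← R3 + 211/65·R2.
R4 ← R4 − 197/65·R2.
R5 ← R5 + 33/5·R2.
R3 ← R3 / (2127/1406).
R1 ← R1 − 340/703·R3.
R2 ← R2 − 929/703·R3.
R4 ← R4 − 15394/3515·R3.
R5 ← R5 + 5031/1406·R3.
R4 ← R4 / (1394479/106350).
R1 ← R1 − 1675/2127·R4.
R2 ← R2 − 27982/10635·R4.
R3 ← R3 + 29234/10635·R4.
R5 ← R5 + 40574/3545·R4.
R5 ← R5 / (32872871/13944790).
R1 ← R1 + 2497137/1394479·R5.
R2 ← R2 + 1550534/1394479·R5.
R3 ← R3 − 1240168/1394479·R5.
R4 ← R4 − 876553/1394479·R5.
Reading off the reduced rows gives m = -6, n = 3, p = 3, q = 4, r = -1.

m = -6, n = 3, p = 3, q = 4, r = -1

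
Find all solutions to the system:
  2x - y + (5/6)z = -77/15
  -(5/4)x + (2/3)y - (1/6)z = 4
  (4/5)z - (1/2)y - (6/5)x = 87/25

x = -12/5, y = 2, z = 2

Row-reduce the augmented matrix:
R1 ← R1 / (2).
R2 ← R2 + 5/4·R1.
R3 ← R3 + 6/5·R1.
R2 ← R2 / (1/24).
R1 ← R1 + 1/2·R2.
R3 ← R3 + 11/10·R2.
R3 ← R3 / (213/20).
R1 ← R1 − 14/3·R3.
R2 ← R2 − 17/2·R3.
Reading off the reduced rows gives x = -12/5, y = 2, z = 2.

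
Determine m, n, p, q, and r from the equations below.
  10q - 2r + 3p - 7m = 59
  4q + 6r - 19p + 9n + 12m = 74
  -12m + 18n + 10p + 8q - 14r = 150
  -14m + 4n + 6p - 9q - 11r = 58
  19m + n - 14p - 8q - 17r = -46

m = -6, n = 5, p = -5, q = 3, r = -1

Row-reduce the augmented matrix:
R1 ← R1 / (-7).
R2 ← R2 − 12·R1.
R3 ← R3 + 12·R1.
R4 ← R4 + 14·R1.
R5 ← R5 − 19·R1.
R2 ← R2 / (9).
R3 ← R3 − 18·R2.
R4 ← R4 − 4·R2.
R5 ← R5 − 1·R2.
R3 ← R3 / (228/7).
R1 ← R1 + 3/7·R3.
R2 ← R2 + 97/63·R3.
R4 ← R4 − 388/63·R3.
R5 ← R5 + 272/63·R3.
R4 ← R4 / (-4903/171).
R1 ← R1 + 40/19·R4.
R2 ← R2 + 14/171·R4.
R3 ← R3 + 30/19·R4.
R5 ← R5 − 1706/171·R4.
R5 ← R5 / (-391211/14709).
R1 ← R1 − 13493/29418·R5.
R2 ← R2 + 13013/29418·R5.
R3 ← R3 + 5815/29418·R5.
R4 ← R4 − 2653/14709·R5.
Reading off the reduced rows gives m = -6, n = 5, p = -5, q = 3, r = -1.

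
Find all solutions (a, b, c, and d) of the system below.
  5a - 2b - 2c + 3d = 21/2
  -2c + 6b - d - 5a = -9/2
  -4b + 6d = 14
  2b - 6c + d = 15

a = -1/2, b = -2, c = -3, d = 1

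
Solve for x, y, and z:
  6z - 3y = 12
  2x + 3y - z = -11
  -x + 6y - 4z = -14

x = -2, y = -2, z = 1

Row-reduce the augmented matrix:
Swap R1 and R2.
R1 ← R1 / (2).
R3 ← R3 + 1·R1.
R2 ← R2 / (-3).
R1 ← R1 − 3/2·R2.
R3 ← R3 − 15/2·R2.
R3 ← R3 / (21/2).
R1 ← R1 − 5/2·R3.
R2 ← R2 + 2·R3.
Reading off the reduced rows gives x = -2, y = -2, z = 1.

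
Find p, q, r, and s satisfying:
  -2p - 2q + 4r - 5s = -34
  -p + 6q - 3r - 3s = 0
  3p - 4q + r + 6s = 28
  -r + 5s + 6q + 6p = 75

Row-reduce the augmented matrix:
R1 ← R1 / (-2).
R2 ← R2 + 1·R1.
R3 ← R3 − 3·R1.
R4 ← R4 − 6·R1.
R2 ← R2 / (7).
R1 ← R1 − 1·R2.
R3 ← R3 + 7·R2.
R3 ← R3 / (2).
R1 ← R1 + 9/7·R3.
R2 ← R2 + 5/7·R3.
R4 ← R4 − 11·R3.
R1 ← R1 − 9/7·R4.
R2 ← R2 + 11/14·R4.
R3 ← R3 + 1·R4.
Reading off the reduced rows gives p = 3, q = 5, r = 3, s = 6.

p = 3, q = 5, r = 3, s = 6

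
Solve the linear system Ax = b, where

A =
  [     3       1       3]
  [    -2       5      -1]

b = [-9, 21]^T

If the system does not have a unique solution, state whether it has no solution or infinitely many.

infinitely many solutions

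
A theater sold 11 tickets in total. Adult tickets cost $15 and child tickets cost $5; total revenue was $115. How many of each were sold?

adult tickets: 6, child tickets: 5

Let a = adult tickets, c = child tickets.
  a + c = 11
  15a + 5c = 115
Row-reduce the augmented matrix:
R2 ← R2 − 15·R1.
R2 ← R2 / (-10).
R1 ← R1 − 1·R2.
Reading off the reduced rows gives a = 6, c = 5.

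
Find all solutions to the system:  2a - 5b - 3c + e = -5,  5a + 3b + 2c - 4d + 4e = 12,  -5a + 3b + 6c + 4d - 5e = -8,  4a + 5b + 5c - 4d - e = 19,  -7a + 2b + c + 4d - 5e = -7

Row-reduce:
R1 ← R1 / (2).
R2 ← R2 − 5·R1.
R3 ← R3 + 5·R1.
R4 ← R4 − 4·R1.
R5 ← R5 + 7·R1.
R2 ← R2 / (31/2).
R1 ← R1 + 5/2·R2.
R3 ← R3 + 19/2·R2.
R4 ← R4 − 15·R2.
R5 ← R5 + 31/2·R2.
R3 ← R3 / (134/31).
R1 ← R1 − 1/31·R3.
R2 ← R2 − 19/31·R3.
R4 ← R4 − 56/31·R3.
R4 ← R4 / (-52/67).
R1 ← R1 + 44/67·R4.
R2 ← R2 + 32/67·R4.
R3 ← R3 − 24/67·R4.
Rank is 4 with 5 unknowns, leaving e free.

infinitely many solutions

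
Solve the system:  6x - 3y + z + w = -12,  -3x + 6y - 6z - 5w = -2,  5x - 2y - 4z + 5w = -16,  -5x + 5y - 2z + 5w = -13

Row-reduce the augmented matrix:
R1 ← R1 / (6).
R2 ← R2 + 3·R1.
R3 ← R3 − 5·R1.
R4 ← R4 + 5·R1.
R2 ← R2 / (9/2).
R1 ← R1 + 1/2·R2.
R3 ← R3 − 1/2·R2.
R4 ← R4 − 5/2·R2.
R3 ← R3 / (-38/9).
R1 ← R1 + 4/9·R3.
R2 ← R2 + 11/9·R3.
R4 ← R4 − 17/9·R3.
R4 ← R4 / (198/19).
R1 ← R1 + 47/57·R4.
R2 ← R2 + 134/57·R4.
R3 ← R3 + 21/19·R4.
Reading off the reduced rows gives x = -4, y = -5, z = -1, w = -2.

x = -4, y = -5, z = -1, w = -2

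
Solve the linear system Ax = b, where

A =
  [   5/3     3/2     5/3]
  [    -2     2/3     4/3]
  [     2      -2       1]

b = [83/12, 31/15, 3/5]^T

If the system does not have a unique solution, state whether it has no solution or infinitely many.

Row-reduce the augmented matrix:
R1 ← R1 / (5/3).
R2 ← R2 + 2·R1.
R3 ← R3 − 2·R1.
R2 ← R2 / (37/15).
R1 ← R1 − 9/10·R2.
R3 ← R3 + 19/5·R2.
R3 ← R3 / (153/37).
R1 ← R1 + 8/37·R3.
R2 ← R2 − 50/37·R3.
Reading off the reduced rows gives x_1 = 4/5, x_2 = 3/2, x_3 = 2.

x_1 = 4/5, x_2 = 3/2, x_3 = 2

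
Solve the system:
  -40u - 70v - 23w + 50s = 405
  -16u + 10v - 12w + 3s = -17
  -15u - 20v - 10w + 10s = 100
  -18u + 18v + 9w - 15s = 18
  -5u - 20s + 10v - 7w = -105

Row-reduce the augmented matrix:
R1 ← R1 / (-40).
R2 ← R2 + 16·R1.
R3 ← R3 + 15·R1.
R4 ← R4 + 18·R1.
R5 ← R5 + 5·R1.
R2 ← R2 / (38).
R1 ← R1 − 7/4·R2.
R3 ← R3 − 25/4·R2.
R4 ← R4 − 99/2·R2.
R5 ← R5 − 75/4·R2.
R3 ← R3 / (-139/152).
R1 ← R1 − 107/152·R3.
R2 ← R2 + 7/95·R3.
R4 ← R4 − 8739/380·R3.
R5 ← R5 + 417/152·R3.
R4 ← R4 / (-22947/139).
R1 ← R1 + 702/139·R4.
R2 ← R2 − 9/278·R4.
R3 ← R3 − 905/139·R4.
R5 reduces to 0 = 0, so the extra equation is consistent.
Reading off the reduced rows gives u = -4, v = -3, w = 5, s = 3.

u = -4, v = -3, w = 5, s = 3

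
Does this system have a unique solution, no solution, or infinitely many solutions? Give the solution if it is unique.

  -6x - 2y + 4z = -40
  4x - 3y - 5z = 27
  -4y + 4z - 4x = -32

x = 5, y = 1, z = -2

Row-reduce the augmented matrix:
R1 ← R1 / (-6).
R2 ← R2 − 4·R1.
R3 ← R3 + 4·R1.
R2 ← R2 / (-13/3).
R1 ← R1 − 1/3·R2.
R3 ← R3 + 8/3·R2.
R3 ← R3 / (36/13).
R1 ← R1 + 11/13·R3.
R2 ← R2 − 7/13·R3.
Reading off the reduced rows gives x = 5, y = 1, z = -2.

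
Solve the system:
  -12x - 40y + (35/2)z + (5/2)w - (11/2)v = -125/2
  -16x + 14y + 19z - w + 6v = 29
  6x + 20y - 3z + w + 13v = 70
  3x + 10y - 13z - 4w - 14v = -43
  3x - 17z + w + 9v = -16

no solution

Row-reduce:
R1 ← R1 / (-12).
R2 ← R2 + 16·R1.
R3 ← R3 − 6·R1.
R4 ← R4 − 3·R1.
R5 ← R5 − 3·R1.
R2 ← R2 / (202/3).
R1 ← R1 − 10/3·R2.
R5 ← R5 + 10·R2.
R3 ← R3 / (23/4).
R1 ← R1 + 1005/808·R3.
R2 ← R2 + 13/202·R3.
R4 ← R4 + 69/8·R3.
R5 ← R5 + 10721/808·R3.
Swap R4 and R5.
R4 ← R4 / (14341/2323).
R1 ← R1 − 1145/2323·R4.
R2 ← R2 + 91/2323·R4.
R3 ← R3 − 9/23·R4.
Row 5 reduces to 0 = -1/2, a contradiction. The system is inconsistent.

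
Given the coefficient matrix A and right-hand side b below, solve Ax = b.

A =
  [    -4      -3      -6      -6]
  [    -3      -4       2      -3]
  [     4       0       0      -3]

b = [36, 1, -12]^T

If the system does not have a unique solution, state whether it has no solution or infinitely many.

infinitely many solutions

Row-reduce:
R1 ← R1 / (-4).
R2 ← R2 + 3·R1.
R3 ← R3 − 4·R1.
R2 ← R2 / (-7/4).
R1 ← R1 − 3/4·R2.
R3 ← R3 + 3·R2.
R3 ← R3 / (-120/7).
R1 ← R1 − 30/7·R3.
R2 ← R2 + 26/7·R3.
Rank is 3 with 4 unknowns, leaving x_4 free.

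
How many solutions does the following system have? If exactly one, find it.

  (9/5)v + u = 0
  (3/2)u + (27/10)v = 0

infinitely many solutions

Row-reduce:
R2 ← R2 − 3/2·R1.
Rank is 1 with 2 unknowns, leaving v free.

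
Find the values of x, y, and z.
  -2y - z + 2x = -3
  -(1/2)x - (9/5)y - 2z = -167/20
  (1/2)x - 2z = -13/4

x = 3/2, y = 2, z = 2

Row-reduce the augmented matrix:
R1 ← R1 / (2).
R2 ← R2 + 1/2·R1.
R3 ← R3 − 1/2·R1.
R2 ← R2 / (-23/10).
R1 ← R1 + 1·R2.
R3 ← R3 − 1/2·R2.
R3 ← R3 / (-103/46).
R1 ← R1 − 11/23·R3.
R2 ← R2 − 45/46·R3.
Reading off the reduced rows gives x = 3/2, y = 2, z = 2.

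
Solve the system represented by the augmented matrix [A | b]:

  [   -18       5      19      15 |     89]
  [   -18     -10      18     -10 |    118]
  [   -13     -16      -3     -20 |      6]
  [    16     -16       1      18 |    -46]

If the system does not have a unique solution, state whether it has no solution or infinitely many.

x_1 = 0, x_2 = 1, x_3 = 6, x_4 = -2

Row-reduce the augmented matrix:
R1 ← R1 / (-18).
R2 ← R2 + 18·R1.
R3 ← R3 + 13·R1.
R4 ← R4 − 16·R1.
R2 ← R2 / (-15).
R1 ← R1 + 5/18·R2.
R3 ← R3 + 353/18·R2.
R4 ← R4 + 104/9·R2.
R3 ← R3 / (-2081/135).
R1 ← R1 + 28/27·R3.
R2 ← R2 − 1/15·R3.
R4 ← R4 − 2519/135·R3.
R4 ← R4 / (109948/2081).
R1 ← R1 + 1030/2081·R4.
R2 ← R2 − 3485/2081·R4.
R3 ← R3 + 250/2081·R4.
Reading off the reduced rows gives x_1 = 0, x_2 = 1, x_3 = 6, x_4 = -2.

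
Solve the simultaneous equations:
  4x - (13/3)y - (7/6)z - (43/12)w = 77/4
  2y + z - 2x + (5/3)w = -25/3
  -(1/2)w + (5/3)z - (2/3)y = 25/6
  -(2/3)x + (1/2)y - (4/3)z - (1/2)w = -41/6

no solution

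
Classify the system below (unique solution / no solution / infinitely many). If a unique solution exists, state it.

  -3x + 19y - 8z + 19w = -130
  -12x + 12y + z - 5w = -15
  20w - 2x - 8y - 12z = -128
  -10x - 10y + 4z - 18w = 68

Row-reduce the augmented matrix:
R1 ← R1 / (-3).
R2 ← R2 + 12·R1.
R3 ← R3 + 2·R1.
R4 ← R4 + 10·R1.
R2 ← R2 / (-64).
R1 ← R1 + 19/3·R2.
R3 ← R3 + 62/3·R2.
R4 ← R4 + 220/3·R2.
R3 ← R3 / (-1663/96).
R1 ← R1 + 115/192·R3.
R2 ← R2 + 33/64·R3.
R4 ← R4 + 343/48·R3.
R4 ← R4 / (-3884/1663).
R1 ← R1 − 872/1663·R4.
R2 ← R2 − 447/1663·R4.
R3 ← R3 + 3215/1663·R4.
Reading off the reduced rows gives x = 2, y = -1, z = 6, w = -3.

x = 2, y = -1, z = 6, w = -3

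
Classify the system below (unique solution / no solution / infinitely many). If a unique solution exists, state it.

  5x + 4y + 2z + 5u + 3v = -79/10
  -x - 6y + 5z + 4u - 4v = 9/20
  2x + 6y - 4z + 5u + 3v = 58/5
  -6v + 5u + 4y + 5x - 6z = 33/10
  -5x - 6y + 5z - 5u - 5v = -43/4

Row-reduce the augmented matrix:
R1 ← R1 / (5).
R2 ← R2 + 1·R1.
R3 ← R3 − 2·R1.
R4 ← R4 − 5·R1.
R5 ← R5 + 5·R1.
R2 ← R2 / (-26/5).
R1 ← R1 − 4/5·R2.
R3 ← R3 − 22/5·R2.
R5 ← R5 + 2·R2.
R3 ← R3 / (-3/13).
R1 ← R1 − 16/13·R3.
R2 ← R2 + 27/26·R3.
R4 ← R4 + 8·R3.
R5 ← R5 − 64/13·R3.
R4 ← R4 / (-752/3).
R1 ← R1 − 121/3·R4.
R2 ← R2 + 67/2·R4.
R3 ← R3 + 94/3·R4.
R5 ← R5 − 457/3·R4.
R5 ← R5 / (-4849/752).
R1 ← R1 + 833/752·R5.
R2 ← R2 − 2577/1504·R5.
R3 ← R3 − 9/8·R5.
R4 ← R4 + 85/752·R5.
Reading off the reduced rows gives x = -2, y = -3/2, z = -11/4, u = 2, v = 6/5.

x = -2, y = -3/2, z = -11/4, u = 2, v = 6/5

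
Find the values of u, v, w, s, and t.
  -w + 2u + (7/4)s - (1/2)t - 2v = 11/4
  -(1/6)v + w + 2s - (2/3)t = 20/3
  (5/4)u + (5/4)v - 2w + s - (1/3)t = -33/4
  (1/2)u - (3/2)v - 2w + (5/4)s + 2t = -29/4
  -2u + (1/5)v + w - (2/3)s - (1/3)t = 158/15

u = -5, v = -4, w = 0, s = 1, t = -6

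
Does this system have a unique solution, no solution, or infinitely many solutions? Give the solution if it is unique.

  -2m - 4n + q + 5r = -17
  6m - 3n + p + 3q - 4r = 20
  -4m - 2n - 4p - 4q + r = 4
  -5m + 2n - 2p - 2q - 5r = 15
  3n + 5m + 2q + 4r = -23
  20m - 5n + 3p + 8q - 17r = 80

no solution

Row-reduce:
R1 ← R1 / (-2).
R2 ← R2 − 6·R1.
R3 ← R3 + 4·R1.
R4 ← R4 + 5·R1.
R5 ← R5 − 5·R1.
R6 ← R6 − 20·R1.
R2 ← R2 / (-15).
R1 ← R1 − 2·R2.
R3 ← R3 − 6·R2.
R4 ← R4 − 12·R2.
R5 ← R5 + 7·R2.
R6 ← R6 + 45·R2.
R3 ← R3 / (-18/5).
R1 ← R1 − 2/15·R3.
R2 ← R2 + 1/15·R3.
R4 ← R4 + 6/5·R3.
R5 ← R5 + 7/15·R3.
R4 ← R4 / (3/2).
R1 ← R1 − 1/6·R4.
R2 ← R2 + 1/3·R4.
R3 ← R3 − 1·R4.
R5 ← R5 − 13/6·R4.
R5 ← R5 / (1205/54).
R1 ← R1 + 11/27·R5.
R2 ← R2 + 121/54·R5.
R3 ← R3 − 109/18·R5.
R4 ← R4 + 43/9·R5.
Row 6 reduces to 0 = 3, a contradiction. The system is inconsistent.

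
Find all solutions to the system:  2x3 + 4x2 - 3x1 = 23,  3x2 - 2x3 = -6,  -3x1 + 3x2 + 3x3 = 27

Row-reduce the augmented matrix:
R1 ← R1 / (-3).
R3 ← R3 + 3·R1.
R2 ← R2 / (3).
R1 ← R1 + 4/3·R2.
R3 ← R3 + 1·R2.
R3 ← R3 / (1/3).
R1 ← R1 + 14/9·R3.
R2 ← R2 + 2/3·R3.
Reading off the reduced rows gives x1 = -1, x2 = 2, x3 = 6.

x1 = -1, x2 = 2, x3 = 6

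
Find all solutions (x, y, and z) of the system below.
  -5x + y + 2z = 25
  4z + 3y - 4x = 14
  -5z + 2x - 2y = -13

x = -5, y = -6, z = 3

Row-reduce the augmented matrix:
R1 ← R1 / (-5).
R2 ← R2 + 4·R1.
R3 ← R3 − 2·R1.
R2 ← R2 / (11/5).
R1 ← R1 + 1/5·R2.
R3 ← R3 + 8/5·R2.
R3 ← R3 / (-27/11).
R1 ← R1 + 2/11·R3.
R2 ← R2 − 12/11·R3.
Reading off the reduced rows gives x = -5, y = -6, z = 3.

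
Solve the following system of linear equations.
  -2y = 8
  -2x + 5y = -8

x = -6, y = -4

Row-reduce the augmented matrix:
Swap R1 and R2.
R1 ← R1 / (-2).
R2 ← R2 / (-2).
R1 ← R1 + 5/2·R2.
Reading off the reduced rows gives x = -6, y = -4.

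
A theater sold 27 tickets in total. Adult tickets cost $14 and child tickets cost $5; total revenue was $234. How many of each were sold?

adult tickets: 11, child tickets: 16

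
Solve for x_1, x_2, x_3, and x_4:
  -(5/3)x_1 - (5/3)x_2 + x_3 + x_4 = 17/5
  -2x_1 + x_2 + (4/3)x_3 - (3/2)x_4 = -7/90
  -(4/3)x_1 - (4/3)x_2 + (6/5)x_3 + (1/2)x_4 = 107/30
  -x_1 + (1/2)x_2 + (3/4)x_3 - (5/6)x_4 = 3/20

x_1 = 3/5, x_2 = -2, x_3 = 5/3, x_4 = -3/5

Row-reduce the augmented matrix:
R1 ← R1 / (-5/3).
R2 ← R2 + 2·R1.
R3 ← R3 + 4/3·R1.
R4 ← R4 + 1·R1.
R2 ← R2 / (3).
R1 ← R1 − 1·R2.
R4 ← R4 − 3/2·R2.
R3 ← R3 / (2/5).
R1 ← R1 + 29/45·R3.
R2 ← R2 − 2/45·R3.
R4 ← R4 − 1/12·R3.
R4 ← R4 / (-1/48).
R1 ← R1 + 11/60·R4.
R2 ← R2 + 13/15·R4.
R3 ← R3 + 3/4·R4.
Reading off the reduced rows gives x_1 = 3/5, x_2 = -2, x_3 = 5/3, x_4 = -3/5.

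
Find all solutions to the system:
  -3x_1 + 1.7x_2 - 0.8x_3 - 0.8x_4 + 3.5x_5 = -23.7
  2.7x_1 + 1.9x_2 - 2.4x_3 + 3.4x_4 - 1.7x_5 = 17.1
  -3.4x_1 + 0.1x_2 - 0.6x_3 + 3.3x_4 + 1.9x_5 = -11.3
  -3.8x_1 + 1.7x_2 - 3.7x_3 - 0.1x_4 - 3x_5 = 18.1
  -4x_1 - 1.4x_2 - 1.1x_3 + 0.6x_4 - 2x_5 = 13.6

x_1 = 2, x_2 = -5, x_3 = -6, x_4 = 0, x_5 = -4

Row-reduce the augmented matrix:
R1 ← R1 / (-3).
R2 ← R2 − 27/10·R1.
R3 ← R3 + 17/5·R1.
R4 ← R4 + 19/5·R1.
R5 ← R5 + 4·R1.
R2 ← R2 / (343/100).
R1 ← R1 + 17/30·R2.
R3 ← R3 + 137/75·R2.
R4 ← R4 + 34/75·R2.
R5 ← R5 + 11/3·R2.
R3 ← R3 / (-6971/5145).
R1 ← R1 + 256/1029·R3.
R2 ← R2 + 312/343·R3.
R4 ← R4 + 31889/10290·R3.
R5 ← R5 + 34663/10290·R3.
R4 ← R4 / (-1619879/139420).
R1 ← R1 + 2266/6971·R4.
R2 ← R2 + 20920/6971·R4.
R3 ← R3 + 57973/13942·R4.
R5 ← R5 + 1321091/139420·R4.
R5 ← R5 / (25804813/16198790).
R1 ← R1 + 922778/1619879·R5.
R2 ← R2 − 3883665/1619879·R5.
R3 ← R3 − 4029389/1619879·R5.
R4 ← R4 − 596846/1619879·R5.
Reading off the reduced rows gives x_1 = 2, x_2 = -5, x_3 = -6, x_4 = 0, x_5 = -4.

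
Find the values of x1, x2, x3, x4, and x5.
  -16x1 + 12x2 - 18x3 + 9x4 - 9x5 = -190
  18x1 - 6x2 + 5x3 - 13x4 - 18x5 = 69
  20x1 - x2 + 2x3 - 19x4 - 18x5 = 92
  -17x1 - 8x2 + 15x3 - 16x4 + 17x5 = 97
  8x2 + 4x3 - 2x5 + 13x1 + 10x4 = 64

Row-reduce the augmented matrix:
R1 ← R1 / (-16).
R2 ← R2 − 18·R1.
R3 ← R3 − 20·R1.
R4 ← R4 + 17·R1.
R5 ← R5 − 13·R1.
R2 ← R2 / (15/2).
R1 ← R1 + 3/4·R2.
R3 ← R3 − 14·R2.
R4 ← R4 + 83/4·R2.
R5 ← R5 − 71/4·R2.
R3 ← R3 / (239/30).
R1 ← R1 + 2/5·R3.
R2 ← R2 + 61/30·R3.
R4 ← R4 + 121/15·R3.
R5 ← R5 − 382/15·R3.
R4 ← R4 / (-34349/956).
R1 ← R1 + 927/956·R4.
R2 ← R2 + 237/239·R4.
R3 ← R3 + 143/478·R4.
R5 ← R5 − 30339/956·R4.
R5 ← R5 / (-1427050/34349).
R1 ← R1 + 11502/34349·R5.
R2 ← R2 − 101289/34349·R5.
R3 ← R3 − 108169/34349·R5.
R4 ← R4 − 26489/34349·R5.
Reading off the reduced rows gives x1 = 4, x2 = 3, x3 = 6, x4 = -3, x5 = 3.

x1 = 4, x2 = 3, x3 = 6, x4 = -3, x5 = 3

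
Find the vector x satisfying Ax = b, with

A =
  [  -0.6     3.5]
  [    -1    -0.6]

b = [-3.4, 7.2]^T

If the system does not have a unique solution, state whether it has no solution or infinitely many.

x_1 = -6, x_2 = -2

Row-reduce the augmented matrix:
R1 ← R1 / (-3/5).
R2 ← R2 + 1·R1.
R2 ← R2 / (-193/30).
R1 ← R1 + 35/6·R2.
Reading off the reduced rows gives x_1 = -6, x_2 = -2.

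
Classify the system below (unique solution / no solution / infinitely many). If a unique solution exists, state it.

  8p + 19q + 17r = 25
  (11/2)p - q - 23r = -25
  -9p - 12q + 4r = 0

Row-reduce:
R1 ← R1 / (8).
R2 ← R2 − 11/2·R1.
R3 ← R3 + 9·R1.
R2 ← R2 / (-225/16).
R1 ← R1 − 19/8·R2.
R3 ← R3 − 75/8·R2.
Rank is 2 with 3 unknowns, leaving r free.

infinitely many solutions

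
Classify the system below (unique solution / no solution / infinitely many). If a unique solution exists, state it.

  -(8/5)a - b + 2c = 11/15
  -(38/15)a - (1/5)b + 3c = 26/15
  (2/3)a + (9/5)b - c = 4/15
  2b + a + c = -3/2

Row-reduce the augmented matrix:
R1 ← R1 / (-8/5).
R2 ← R2 + 38/15·R1.
R3 ← R3 − 2/3·R1.
R4 ← R4 − 1·R1.
R2 ← R2 / (83/60).
R1 ← R1 − 5/8·R2.
R3 ← R3 − 83/60·R2.
R4 ← R4 − 11/8·R2.
Swap R3 and R4.
R3 ← R3 / (401/166).
R1 ← R1 + 195/166·R3.
R2 ← R2 + 10/83·R3.
R4 reduces to 0 = 0, so the extra equation is consistent.
Reading off the reduced rows gives a = -3/2, b = 1/3, c = -2/3.

a = -3/2, b = 1/3, c = -2/3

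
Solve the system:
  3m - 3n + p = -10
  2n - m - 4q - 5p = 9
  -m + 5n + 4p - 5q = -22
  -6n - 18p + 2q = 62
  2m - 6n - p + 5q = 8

Row-reduce the augmented matrix:
R1 ← R1 / (3).
R2 ← R2 + 1·R1.
R3 ← R3 + 1·R1.
R5 ← R5 − 2·R1.
R1 ← R1 + 1·R2.
R3 ← R3 − 4·R2.
R4 ← R4 + 6·R2.
R5 ← R5 + 4·R2.
R3 ← R3 / (23).
R1 ← R1 + 13/3·R3.
R2 ← R2 + 14/3·R3.
R4 ← R4 + 46·R3.
R5 ← R5 + 61/3·R3.
Swap R4 and R5.
R4 ← R4 / (-88/69).
R1 ← R1 + 133/69·R4.
R2 ← R2 + 122/69·R4.
R3 ← R3 − 11/23·R4.
R5 reduces to 0 = 0, so the extra equation is consistent.
Reading off the reduced rows gives m = 1, n = 3, p = -4, q = 4.

m = 1, n = 3, p = -4, q = 4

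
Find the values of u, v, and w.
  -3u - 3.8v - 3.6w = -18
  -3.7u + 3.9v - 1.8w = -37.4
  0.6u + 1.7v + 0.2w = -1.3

u = 5, v = -3, w = 4

Row-reduce the augmented matrix:
R1 ← R1 / (-3).
R2 ← R2 + 37/10·R1.
R3 ← R3 − 3/5·R1.
R2 ← R2 / (644/75).
R1 ← R1 − 19/15·R2.
R3 ← R3 − 47/50·R2.
R3 ← R3 / (-521/644).
R1 ← R1 − 261/322·R3.
R2 ← R2 − 99/322·R3.
Reading off the reduced rows gives u = 5, v = -3, w = 4.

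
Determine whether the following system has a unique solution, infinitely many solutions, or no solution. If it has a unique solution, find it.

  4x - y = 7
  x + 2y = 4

x = 2, y = 1

From equation 1: y = -7 + 4·x.
Substitute into equation 2 and solve: x = 2.
Then y = 1.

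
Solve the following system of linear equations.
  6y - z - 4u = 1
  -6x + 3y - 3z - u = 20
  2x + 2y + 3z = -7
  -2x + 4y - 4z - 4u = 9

no solution

Row-reduce:
Swap R1 and R2.
R1 ← R1 / (-6).
R3 ← R3 − 2·R1.
R4 ← R4 + 2·R1.
R2 ← R2 / (6).
R1 ← R1 + 1/2·R2.
R3 ← R3 − 3·R2.
R4 ← R4 − 3·R2.
R3 ← R3 / (5/2).
R1 ← R1 − 5/12·R3.
R2 ← R2 + 1/6·R3.
R4 ← R4 + 5/2·R3.
Row 4 reduces to 0 = 1, a contradiction. The system is inconsistent.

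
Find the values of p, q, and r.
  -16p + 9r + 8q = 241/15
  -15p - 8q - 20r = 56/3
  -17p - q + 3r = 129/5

Row-reduce the augmented matrix:
R1 ← R1 / (-16).
R2 ← R2 + 15·R1.
R3 ← R3 + 17·R1.
R2 ← R2 / (-31/2).
R1 ← R1 + 1/2·R2.
R3 ← R3 + 19/2·R2.
R3 ← R3 / (2695/248).
R1 ← R1 − 11/31·R3.
R2 ← R2 − 455/248·R3.
Reading off the reduced rows gives p = -4/3, q = -4/3, r = 3/5.

p = -4/3, q = -4/3, r = 3/5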